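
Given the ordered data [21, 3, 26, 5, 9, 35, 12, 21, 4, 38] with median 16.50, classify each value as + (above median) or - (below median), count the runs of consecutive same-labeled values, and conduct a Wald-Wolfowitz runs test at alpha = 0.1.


Step 1: Compute median = 16.50; label A = above, B = below.
Labels in order: ABABBABABA  (n_A = 5, n_B = 5)
Step 2: Count runs R = 9.
Step 3: Under H0 (random ordering), E[R] = 2*n_A*n_B/(n_A+n_B) + 1 = 2*5*5/10 + 1 = 6.0000.
        Var[R] = 2*n_A*n_B*(2*n_A*n_B - n_A - n_B) / ((n_A+n_B)^2 * (n_A+n_B-1)) = 2000/900 = 2.2222.
        SD[R] = 1.4907.
Step 4: Continuity-corrected z = (R - 0.5 - E[R]) / SD[R] = (9 - 0.5 - 6.0000) / 1.4907 = 1.6771.
Step 5: Two-sided p-value via normal approximation = 2*(1 - Phi(|z|)) = 0.093533.
Step 6: alpha = 0.1. reject H0.

R = 9, z = 1.6771, p = 0.093533, reject H0.


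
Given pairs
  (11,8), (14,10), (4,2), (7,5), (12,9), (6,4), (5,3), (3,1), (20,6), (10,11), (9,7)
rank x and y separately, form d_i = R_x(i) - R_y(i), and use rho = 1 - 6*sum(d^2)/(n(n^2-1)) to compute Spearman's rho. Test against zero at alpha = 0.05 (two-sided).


Step 1: Rank x and y separately (midranks; no ties here).
rank(x): 11->8, 14->10, 4->2, 7->5, 12->9, 6->4, 5->3, 3->1, 20->11, 10->7, 9->6
rank(y): 8->8, 10->10, 2->2, 5->5, 9->9, 4->4, 3->3, 1->1, 6->6, 11->11, 7->7
Step 2: d_i = R_x(i) - R_y(i); compute d_i^2.
  (8-8)^2=0, (10-10)^2=0, (2-2)^2=0, (5-5)^2=0, (9-9)^2=0, (4-4)^2=0, (3-3)^2=0, (1-1)^2=0, (11-6)^2=25, (7-11)^2=16, (6-7)^2=1
sum(d^2) = 42.
Step 3: rho = 1 - 6*42 / (11*(11^2 - 1)) = 1 - 252/1320 = 0.809091.
Step 4: Under H0, t = rho * sqrt((n-2)/(1-rho^2)) = 4.1302 ~ t(9).
Step 5: Two-sided p-value from the t-distribution with 9 df = 0.002559.
Step 6: alpha = 0.05. reject H0.

rho = 0.8091, p = 0.002559, reject H0 at alpha = 0.05.


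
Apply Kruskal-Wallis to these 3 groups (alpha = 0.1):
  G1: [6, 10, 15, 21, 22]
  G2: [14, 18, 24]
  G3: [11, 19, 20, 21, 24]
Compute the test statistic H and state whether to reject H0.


Step 1: Combine all N = 13 observations and assign midranks.
sorted (value, group, rank): (6,G1,1), (10,G1,2), (11,G3,3), (14,G2,4), (15,G1,5), (18,G2,6), (19,G3,7), (20,G3,8), (21,G1,9.5), (21,G3,9.5), (22,G1,11), (24,G2,12.5), (24,G3,12.5)
Step 2: Sum ranks within each group.
R_1 = 28.5 (n_1 = 5)
R_2 = 22.5 (n_2 = 3)
R_3 = 40 (n_3 = 5)
Step 3: H = 12/(N(N+1)) * sum(R_i^2/n_i) - 3(N+1)
     = 12/(13*14) * (28.5^2/5 + 22.5^2/3 + 40^2/5) - 3*14
     = 0.065934 * 651.2 - 42
     = 0.936264.
Step 4: Ties present; correction factor C = 1 - 12/(13^3 - 13) = 0.994505. Corrected H = 0.936264 / 0.994505 = 0.941436.
Step 5: Under H0, H ~ chi^2(2); p-value = 0.624554.
Step 6: alpha = 0.1. fail to reject H0.

H = 0.9414, df = 2, p = 0.624554, fail to reject H0.


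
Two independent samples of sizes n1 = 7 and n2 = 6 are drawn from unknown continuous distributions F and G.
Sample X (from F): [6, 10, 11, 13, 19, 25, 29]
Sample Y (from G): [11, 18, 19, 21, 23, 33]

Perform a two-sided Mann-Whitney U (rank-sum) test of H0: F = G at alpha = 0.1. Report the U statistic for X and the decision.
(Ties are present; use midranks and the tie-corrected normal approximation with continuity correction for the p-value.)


Step 1: Combine and sort all 13 observations; assign midranks.
sorted (value, group): (6,X), (10,X), (11,X), (11,Y), (13,X), (18,Y), (19,X), (19,Y), (21,Y), (23,Y), (25,X), (29,X), (33,Y)
ranks: 6->1, 10->2, 11->3.5, 11->3.5, 13->5, 18->6, 19->7.5, 19->7.5, 21->9, 23->10, 25->11, 29->12, 33->13
Step 2: Rank sum for X: R1 = 1 + 2 + 3.5 + 5 + 7.5 + 11 + 12 = 42.
Step 3: U_X = R1 - n1(n1+1)/2 = 42 - 7*8/2 = 42 - 28 = 14.
       U_Y = n1*n2 - U_X = 42 - 14 = 28.
Step 4: Ties are present, so use the tie-corrected normal approximation (with continuity correction) for the p-value.
Step 5: p-value = 0.351785; compare to alpha = 0.1. fail to reject H0.

U_X = 14, p = 0.351785, fail to reject H0 at alpha = 0.1.


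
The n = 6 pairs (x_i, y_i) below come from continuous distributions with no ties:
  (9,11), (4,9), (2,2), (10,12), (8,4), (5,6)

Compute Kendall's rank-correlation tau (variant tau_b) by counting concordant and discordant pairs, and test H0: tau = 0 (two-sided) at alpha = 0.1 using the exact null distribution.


Step 1: Enumerate the 15 unordered pairs (i,j) with i<j and classify each by sign(x_j-x_i) * sign(y_j-y_i).
  (1,2):dx=-5,dy=-2->C; (1,3):dx=-7,dy=-9->C; (1,4):dx=+1,dy=+1->C; (1,5):dx=-1,dy=-7->C
  (1,6):dx=-4,dy=-5->C; (2,3):dx=-2,dy=-7->C; (2,4):dx=+6,dy=+3->C; (2,5):dx=+4,dy=-5->D
  (2,6):dx=+1,dy=-3->D; (3,4):dx=+8,dy=+10->C; (3,5):dx=+6,dy=+2->C; (3,6):dx=+3,dy=+4->C
  (4,5):dx=-2,dy=-8->C; (4,6):dx=-5,dy=-6->C; (5,6):dx=-3,dy=+2->D
Step 2: C = 12, D = 3, total pairs = 15.
Step 3: tau = (C - D)/(n(n-1)/2) = (12 - 3)/15 = 0.600000.
Step 4: Exact two-sided p-value (enumerate n! = 720 permutations of y under H0): p = 0.136111.
Step 5: alpha = 0.1. fail to reject H0.

tau_b = 0.6000 (C=12, D=3), p = 0.136111, fail to reject H0.


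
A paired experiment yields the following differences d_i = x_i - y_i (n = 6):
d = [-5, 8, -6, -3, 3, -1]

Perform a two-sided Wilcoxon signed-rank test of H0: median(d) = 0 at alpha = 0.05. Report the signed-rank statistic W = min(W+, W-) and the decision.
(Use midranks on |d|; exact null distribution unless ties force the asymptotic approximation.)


Step 1: Drop any zero differences (none here) and take |d_i|.
|d| = [5, 8, 6, 3, 3, 1]
Step 2: Midrank |d_i| (ties get averaged ranks).
ranks: |5|->4, |8|->6, |6|->5, |3|->2.5, |3|->2.5, |1|->1
Step 3: Attach original signs; sum ranks with positive sign and with negative sign.
W+ = 6 + 2.5 = 8.5
W- = 4 + 5 + 2.5 + 1 = 12.5
(Check: W+ + W- = 21 should equal n(n+1)/2 = 21.)
Step 4: Test statistic W = min(W+, W-) = 8.5.
Step 5: Ties in |d|, so use the tie-corrected normal approximation.
        E[W] = n(n+1)/4 = 6*7/4 = 10.5.
        Tie groups: |d|=3 (t=2); sum(t^3 - t) = 6.
        Var[W] = n(n+1)(2n+1)/24 - sum(t^3-t)/48 = 546/24 - 6/48 = 22.625.
        z = (W - E[W]) / sqrt(Var[W]) = (8.5 - 10.5) / 4.7566 = -0.4205.
        Two-sided p = 2*Phi(z) = 0.674142.
Step 6: alpha = 0.05. fail to reject H0.

W+ = 8.5, W- = 12.5, W = min = 8.5, p = 0.674142, fail to reject H0.


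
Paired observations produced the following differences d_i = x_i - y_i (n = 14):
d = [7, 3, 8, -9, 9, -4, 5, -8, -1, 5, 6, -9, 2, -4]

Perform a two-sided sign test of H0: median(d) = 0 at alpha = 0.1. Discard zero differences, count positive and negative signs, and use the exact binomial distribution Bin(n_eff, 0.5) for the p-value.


Step 1: Discard zero differences. Original n = 14; n_eff = number of nonzero differences = 14.
Nonzero differences (with sign): +7, +3, +8, -9, +9, -4, +5, -8, -1, +5, +6, -9, +2, -4
Step 2: Count signs: positive = 8, negative = 6.
Step 3: Under H0: P(positive) = 0.5, so the number of positives S ~ Bin(14, 0.5).
Step 4: Two-sided exact p-value = sum of Bin(14,0.5) probabilities at or below the observed probability = 0.790527.
Step 5: alpha = 0.1. fail to reject H0.

n_eff = 14, pos = 8, neg = 6, p = 0.790527, fail to reject H0.


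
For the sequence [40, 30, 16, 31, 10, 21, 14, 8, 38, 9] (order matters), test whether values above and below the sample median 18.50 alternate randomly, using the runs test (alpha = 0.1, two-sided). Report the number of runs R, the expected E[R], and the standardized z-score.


Step 1: Compute median = 18.50; label A = above, B = below.
Labels in order: AABABABBAB  (n_A = 5, n_B = 5)
Step 2: Count runs R = 8.
Step 3: Under H0 (random ordering), E[R] = 2*n_A*n_B/(n_A+n_B) + 1 = 2*5*5/10 + 1 = 6.0000.
        Var[R] = 2*n_A*n_B*(2*n_A*n_B - n_A - n_B) / ((n_A+n_B)^2 * (n_A+n_B-1)) = 2000/900 = 2.2222.
        SD[R] = 1.4907.
Step 4: Continuity-corrected z = (R - 0.5 - E[R]) / SD[R] = (8 - 0.5 - 6.0000) / 1.4907 = 1.0062.
Step 5: Two-sided p-value via normal approximation = 2*(1 - Phi(|z|)) = 0.314305.
Step 6: alpha = 0.1. fail to reject H0.

R = 8, z = 1.0062, p = 0.314305, fail to reject H0.


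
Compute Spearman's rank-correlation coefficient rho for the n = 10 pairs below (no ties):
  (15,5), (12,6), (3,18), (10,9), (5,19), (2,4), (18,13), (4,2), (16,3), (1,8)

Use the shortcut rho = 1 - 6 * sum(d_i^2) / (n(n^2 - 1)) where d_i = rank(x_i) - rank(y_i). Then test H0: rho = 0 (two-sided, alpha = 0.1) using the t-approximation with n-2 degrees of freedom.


Step 1: Rank x and y separately (midranks; no ties here).
rank(x): 15->8, 12->7, 3->3, 10->6, 5->5, 2->2, 18->10, 4->4, 16->9, 1->1
rank(y): 5->4, 6->5, 18->9, 9->7, 19->10, 4->3, 13->8, 2->1, 3->2, 8->6
Step 2: d_i = R_x(i) - R_y(i); compute d_i^2.
  (8-4)^2=16, (7-5)^2=4, (3-9)^2=36, (6-7)^2=1, (5-10)^2=25, (2-3)^2=1, (10-8)^2=4, (4-1)^2=9, (9-2)^2=49, (1-6)^2=25
sum(d^2) = 170.
Step 3: rho = 1 - 6*170 / (10*(10^2 - 1)) = 1 - 1020/990 = -0.030303.
Step 4: Under H0, t = rho * sqrt((n-2)/(1-rho^2)) = -0.0857 ~ t(8).
Step 5: Two-sided p-value from the t-distribution with 8 df = 0.933773.
Step 6: alpha = 0.1. fail to reject H0.

rho = -0.0303, p = 0.933773, fail to reject H0 at alpha = 0.1.


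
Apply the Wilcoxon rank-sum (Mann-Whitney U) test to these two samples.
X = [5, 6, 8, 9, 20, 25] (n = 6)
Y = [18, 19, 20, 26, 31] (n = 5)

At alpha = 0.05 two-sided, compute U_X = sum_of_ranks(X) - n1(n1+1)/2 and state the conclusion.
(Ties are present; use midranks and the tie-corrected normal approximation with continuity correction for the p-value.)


Step 1: Combine and sort all 11 observations; assign midranks.
sorted (value, group): (5,X), (6,X), (8,X), (9,X), (18,Y), (19,Y), (20,X), (20,Y), (25,X), (26,Y), (31,Y)
ranks: 5->1, 6->2, 8->3, 9->4, 18->5, 19->6, 20->7.5, 20->7.5, 25->9, 26->10, 31->11
Step 2: Rank sum for X: R1 = 1 + 2 + 3 + 4 + 7.5 + 9 = 26.5.
Step 3: U_X = R1 - n1(n1+1)/2 = 26.5 - 6*7/2 = 26.5 - 21 = 5.5.
       U_Y = n1*n2 - U_X = 30 - 5.5 = 24.5.
Step 4: Ties are present, so use the tie-corrected normal approximation (with continuity correction) for the p-value.
Step 5: p-value = 0.099576; compare to alpha = 0.05. fail to reject H0.

U_X = 5.5, p = 0.099576, fail to reject H0 at alpha = 0.05.


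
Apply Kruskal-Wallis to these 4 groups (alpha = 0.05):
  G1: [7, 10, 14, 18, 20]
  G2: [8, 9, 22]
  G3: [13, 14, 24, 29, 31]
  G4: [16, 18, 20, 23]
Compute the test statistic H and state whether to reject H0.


Step 1: Combine all N = 17 observations and assign midranks.
sorted (value, group, rank): (7,G1,1), (8,G2,2), (9,G2,3), (10,G1,4), (13,G3,5), (14,G1,6.5), (14,G3,6.5), (16,G4,8), (18,G1,9.5), (18,G4,9.5), (20,G1,11.5), (20,G4,11.5), (22,G2,13), (23,G4,14), (24,G3,15), (29,G3,16), (31,G3,17)
Step 2: Sum ranks within each group.
R_1 = 32.5 (n_1 = 5)
R_2 = 18 (n_2 = 3)
R_3 = 59.5 (n_3 = 5)
R_4 = 43 (n_4 = 4)
Step 3: H = 12/(N(N+1)) * sum(R_i^2/n_i) - 3(N+1)
     = 12/(17*18) * (32.5^2/5 + 18^2/3 + 59.5^2/5 + 43^2/4) - 3*18
     = 0.039216 * 1489.55 - 54
     = 4.413725.
Step 4: Ties present; correction factor C = 1 - 18/(17^3 - 17) = 0.996324. Corrected H = 4.413725 / 0.996324 = 4.430012.
Step 5: Under H0, H ~ chi^2(3); p-value = 0.218619.
Step 6: alpha = 0.05. fail to reject H0.

H = 4.4300, df = 3, p = 0.218619, fail to reject H0.


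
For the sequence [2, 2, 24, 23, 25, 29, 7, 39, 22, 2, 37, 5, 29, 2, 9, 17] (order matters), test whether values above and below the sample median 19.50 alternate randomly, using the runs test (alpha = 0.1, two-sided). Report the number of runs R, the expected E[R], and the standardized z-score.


Step 1: Compute median = 19.50; label A = above, B = below.
Labels in order: BBAAAABAABABABBB  (n_A = 8, n_B = 8)
Step 2: Count runs R = 9.
Step 3: Under H0 (random ordering), E[R] = 2*n_A*n_B/(n_A+n_B) + 1 = 2*8*8/16 + 1 = 9.0000.
        Var[R] = 2*n_A*n_B*(2*n_A*n_B - n_A - n_B) / ((n_A+n_B)^2 * (n_A+n_B-1)) = 14336/3840 = 3.7333.
        SD[R] = 1.9322.
Step 4: R = E[R], so z = 0 with no continuity correction.
Step 5: Two-sided p-value via normal approximation = 2*(1 - Phi(|z|)) = 1.000000.
Step 6: alpha = 0.1. fail to reject H0.

R = 9, z = 0.0000, p = 1.000000, fail to reject H0.


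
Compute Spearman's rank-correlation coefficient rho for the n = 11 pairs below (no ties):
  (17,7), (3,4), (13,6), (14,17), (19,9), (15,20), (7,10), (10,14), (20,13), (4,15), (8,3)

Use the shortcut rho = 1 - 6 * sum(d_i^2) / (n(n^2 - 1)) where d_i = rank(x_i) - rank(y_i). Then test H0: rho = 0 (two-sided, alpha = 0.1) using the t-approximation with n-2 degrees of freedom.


Step 1: Rank x and y separately (midranks; no ties here).
rank(x): 17->9, 3->1, 13->6, 14->7, 19->10, 15->8, 7->3, 10->5, 20->11, 4->2, 8->4
rank(y): 7->4, 4->2, 6->3, 17->10, 9->5, 20->11, 10->6, 14->8, 13->7, 15->9, 3->1
Step 2: d_i = R_x(i) - R_y(i); compute d_i^2.
  (9-4)^2=25, (1-2)^2=1, (6-3)^2=9, (7-10)^2=9, (10-5)^2=25, (8-11)^2=9, (3-6)^2=9, (5-8)^2=9, (11-7)^2=16, (2-9)^2=49, (4-1)^2=9
sum(d^2) = 170.
Step 3: rho = 1 - 6*170 / (11*(11^2 - 1)) = 1 - 1020/1320 = 0.227273.
Step 4: Under H0, t = rho * sqrt((n-2)/(1-rho^2)) = 0.7001 ~ t(9).
Step 5: Two-sided p-value from the t-distribution with 9 df = 0.501536.
Step 6: alpha = 0.1. fail to reject H0.

rho = 0.2273, p = 0.501536, fail to reject H0 at alpha = 0.1.


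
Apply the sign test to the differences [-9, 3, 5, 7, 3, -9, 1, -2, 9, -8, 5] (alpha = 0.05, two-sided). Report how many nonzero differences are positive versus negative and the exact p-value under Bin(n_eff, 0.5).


Step 1: Discard zero differences. Original n = 11; n_eff = number of nonzero differences = 11.
Nonzero differences (with sign): -9, +3, +5, +7, +3, -9, +1, -2, +9, -8, +5
Step 2: Count signs: positive = 7, negative = 4.
Step 3: Under H0: P(positive) = 0.5, so the number of positives S ~ Bin(11, 0.5).
Step 4: Two-sided exact p-value = sum of Bin(11,0.5) probabilities at or below the observed probability = 0.548828.
Step 5: alpha = 0.05. fail to reject H0.

n_eff = 11, pos = 7, neg = 4, p = 0.548828, fail to reject H0.


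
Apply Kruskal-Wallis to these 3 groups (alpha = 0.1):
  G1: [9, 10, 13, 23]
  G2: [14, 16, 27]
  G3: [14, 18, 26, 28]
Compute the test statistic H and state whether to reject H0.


Step 1: Combine all N = 11 observations and assign midranks.
sorted (value, group, rank): (9,G1,1), (10,G1,2), (13,G1,3), (14,G2,4.5), (14,G3,4.5), (16,G2,6), (18,G3,7), (23,G1,8), (26,G3,9), (27,G2,10), (28,G3,11)
Step 2: Sum ranks within each group.
R_1 = 14 (n_1 = 4)
R_2 = 20.5 (n_2 = 3)
R_3 = 31.5 (n_3 = 4)
Step 3: H = 12/(N(N+1)) * sum(R_i^2/n_i) - 3(N+1)
     = 12/(11*12) * (14^2/4 + 20.5^2/3 + 31.5^2/4) - 3*12
     = 0.090909 * 437.146 - 36
     = 3.740530.
Step 4: Ties present; correction factor C = 1 - 6/(11^3 - 11) = 0.995455. Corrected H = 3.740530 / 0.995455 = 3.757610.
Step 5: Under H0, H ~ chi^2(2); p-value = 0.152773.
Step 6: alpha = 0.1. fail to reject H0.

H = 3.7576, df = 2, p = 0.152773, fail to reject H0.


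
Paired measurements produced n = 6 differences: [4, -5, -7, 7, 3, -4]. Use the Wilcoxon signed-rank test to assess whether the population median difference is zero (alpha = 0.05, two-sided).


Step 1: Drop any zero differences (none here) and take |d_i|.
|d| = [4, 5, 7, 7, 3, 4]
Step 2: Midrank |d_i| (ties get averaged ranks).
ranks: |4|->2.5, |5|->4, |7|->5.5, |7|->5.5, |3|->1, |4|->2.5
Step 3: Attach original signs; sum ranks with positive sign and with negative sign.
W+ = 2.5 + 5.5 + 1 = 9
W- = 4 + 5.5 + 2.5 = 12
(Check: W+ + W- = 21 should equal n(n+1)/2 = 21.)
Step 4: Test statistic W = min(W+, W-) = 9.
Step 5: Ties in |d|, so use the tie-corrected normal approximation.
        E[W] = n(n+1)/4 = 6*7/4 = 10.5.
        Tie groups: |d|=4 (t=2), |d|=7 (t=2); sum(t^3 - t) = 12.
        Var[W] = n(n+1)(2n+1)/24 - sum(t^3-t)/48 = 546/24 - 12/48 = 22.5.
        z = (W - E[W]) / sqrt(Var[W]) = (9 - 10.5) / 4.7434 = -0.3162.
        Two-sided p = 2*Phi(z) = 0.751830.
Step 6: alpha = 0.05. fail to reject H0.

W+ = 9, W- = 12, W = min = 9, p = 0.751830, fail to reject H0.


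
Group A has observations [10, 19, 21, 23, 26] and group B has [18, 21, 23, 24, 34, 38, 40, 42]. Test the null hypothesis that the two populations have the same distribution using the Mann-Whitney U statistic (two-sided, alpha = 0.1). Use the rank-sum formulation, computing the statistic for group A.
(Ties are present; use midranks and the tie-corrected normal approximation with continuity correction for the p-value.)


Step 1: Combine and sort all 13 observations; assign midranks.
sorted (value, group): (10,X), (18,Y), (19,X), (21,X), (21,Y), (23,X), (23,Y), (24,Y), (26,X), (34,Y), (38,Y), (40,Y), (42,Y)
ranks: 10->1, 18->2, 19->3, 21->4.5, 21->4.5, 23->6.5, 23->6.5, 24->8, 26->9, 34->10, 38->11, 40->12, 42->13
Step 2: Rank sum for X: R1 = 1 + 3 + 4.5 + 6.5 + 9 = 24.
Step 3: U_X = R1 - n1(n1+1)/2 = 24 - 5*6/2 = 24 - 15 = 9.
       U_Y = n1*n2 - U_X = 40 - 9 = 31.
Step 4: Ties are present, so use the tie-corrected normal approximation (with continuity correction) for the p-value.
Step 5: p-value = 0.123248; compare to alpha = 0.1. fail to reject H0.

U_X = 9, p = 0.123248, fail to reject H0 at alpha = 0.1.


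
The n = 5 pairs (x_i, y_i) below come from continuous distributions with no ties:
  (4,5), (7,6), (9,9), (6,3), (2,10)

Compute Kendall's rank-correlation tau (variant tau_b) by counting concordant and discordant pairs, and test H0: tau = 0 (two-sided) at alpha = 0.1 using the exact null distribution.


Step 1: Enumerate the 10 unordered pairs (i,j) with i<j and classify each by sign(x_j-x_i) * sign(y_j-y_i).
  (1,2):dx=+3,dy=+1->C; (1,3):dx=+5,dy=+4->C; (1,4):dx=+2,dy=-2->D; (1,5):dx=-2,dy=+5->D
  (2,3):dx=+2,dy=+3->C; (2,4):dx=-1,dy=-3->C; (2,5):dx=-5,dy=+4->D; (3,4):dx=-3,dy=-6->C
  (3,5):dx=-7,dy=+1->D; (4,5):dx=-4,dy=+7->D
Step 2: C = 5, D = 5, total pairs = 10.
Step 3: tau = (C - D)/(n(n-1)/2) = (5 - 5)/10 = 0.000000.
Step 4: Exact two-sided p-value (enumerate n! = 120 permutations of y under H0): p = 1.000000.
Step 5: alpha = 0.1. fail to reject H0.

tau_b = 0.0000 (C=5, D=5), p = 1.000000, fail to reject H0.


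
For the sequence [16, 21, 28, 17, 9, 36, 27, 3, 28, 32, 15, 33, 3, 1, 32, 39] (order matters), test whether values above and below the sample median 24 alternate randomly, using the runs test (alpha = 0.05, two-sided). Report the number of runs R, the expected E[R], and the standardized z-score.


Step 1: Compute median = 24; label A = above, B = below.
Labels in order: BBABBAABAABABBAA  (n_A = 8, n_B = 8)
Step 2: Count runs R = 10.
Step 3: Under H0 (random ordering), E[R] = 2*n_A*n_B/(n_A+n_B) + 1 = 2*8*8/16 + 1 = 9.0000.
        Var[R] = 2*n_A*n_B*(2*n_A*n_B - n_A - n_B) / ((n_A+n_B)^2 * (n_A+n_B-1)) = 14336/3840 = 3.7333.
        SD[R] = 1.9322.
Step 4: Continuity-corrected z = (R - 0.5 - E[R]) / SD[R] = (10 - 0.5 - 9.0000) / 1.9322 = 0.2588.
Step 5: Two-sided p-value via normal approximation = 2*(1 - Phi(|z|)) = 0.795809.
Step 6: alpha = 0.05. fail to reject H0.

R = 10, z = 0.2588, p = 0.795809, fail to reject H0.


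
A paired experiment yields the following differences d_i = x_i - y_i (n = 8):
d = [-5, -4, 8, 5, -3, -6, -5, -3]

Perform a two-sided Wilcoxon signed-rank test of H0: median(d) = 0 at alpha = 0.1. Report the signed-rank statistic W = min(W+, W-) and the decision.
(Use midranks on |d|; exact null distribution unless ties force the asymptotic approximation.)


Step 1: Drop any zero differences (none here) and take |d_i|.
|d| = [5, 4, 8, 5, 3, 6, 5, 3]
Step 2: Midrank |d_i| (ties get averaged ranks).
ranks: |5|->5, |4|->3, |8|->8, |5|->5, |3|->1.5, |6|->7, |5|->5, |3|->1.5
Step 3: Attach original signs; sum ranks with positive sign and with negative sign.
W+ = 8 + 5 = 13
W- = 5 + 3 + 1.5 + 7 + 5 + 1.5 = 23
(Check: W+ + W- = 36 should equal n(n+1)/2 = 36.)
Step 4: Test statistic W = min(W+, W-) = 13.
Step 5: Ties in |d|, so use the tie-corrected normal approximation.
        E[W] = n(n+1)/4 = 8*9/4 = 18.
        Tie groups: |d|=3 (t=2), |d|=5 (t=3); sum(t^3 - t) = 30.
        Var[W] = n(n+1)(2n+1)/24 - sum(t^3-t)/48 = 1224/24 - 30/48 = 50.375.
        z = (W - E[W]) / sqrt(Var[W]) = (13 - 18) / 7.0975 = -0.7045.
        Two-sided p = 2*Phi(z) = 0.481140.
Step 6: alpha = 0.1. fail to reject H0.

W+ = 13, W- = 23, W = min = 13, p = 0.481140, fail to reject H0.


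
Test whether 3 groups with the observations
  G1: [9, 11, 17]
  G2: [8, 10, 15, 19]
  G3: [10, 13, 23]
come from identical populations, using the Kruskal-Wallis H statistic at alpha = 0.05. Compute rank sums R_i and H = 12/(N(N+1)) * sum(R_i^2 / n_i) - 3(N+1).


Step 1: Combine all N = 10 observations and assign midranks.
sorted (value, group, rank): (8,G2,1), (9,G1,2), (10,G2,3.5), (10,G3,3.5), (11,G1,5), (13,G3,6), (15,G2,7), (17,G1,8), (19,G2,9), (23,G3,10)
Step 2: Sum ranks within each group.
R_1 = 15 (n_1 = 3)
R_2 = 20.5 (n_2 = 4)
R_3 = 19.5 (n_3 = 3)
Step 3: H = 12/(N(N+1)) * sum(R_i^2/n_i) - 3(N+1)
     = 12/(10*11) * (15^2/3 + 20.5^2/4 + 19.5^2/3) - 3*11
     = 0.109091 * 306.812 - 33
     = 0.470455.
Step 4: Ties present; correction factor C = 1 - 6/(10^3 - 10) = 0.993939. Corrected H = 0.470455 / 0.993939 = 0.473323.
Step 5: Under H0, H ~ chi^2(2); p-value = 0.789258.
Step 6: alpha = 0.05. fail to reject H0.

H = 0.4733, df = 2, p = 0.789258, fail to reject H0.


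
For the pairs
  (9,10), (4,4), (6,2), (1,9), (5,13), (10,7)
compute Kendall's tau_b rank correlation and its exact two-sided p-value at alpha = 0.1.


Step 1: Enumerate the 15 unordered pairs (i,j) with i<j and classify each by sign(x_j-x_i) * sign(y_j-y_i).
  (1,2):dx=-5,dy=-6->C; (1,3):dx=-3,dy=-8->C; (1,4):dx=-8,dy=-1->C; (1,5):dx=-4,dy=+3->D
  (1,6):dx=+1,dy=-3->D; (2,3):dx=+2,dy=-2->D; (2,4):dx=-3,dy=+5->D; (2,5):dx=+1,dy=+9->C
  (2,6):dx=+6,dy=+3->C; (3,4):dx=-5,dy=+7->D; (3,5):dx=-1,dy=+11->D; (3,6):dx=+4,dy=+5->C
  (4,5):dx=+4,dy=+4->C; (4,6):dx=+9,dy=-2->D; (5,6):dx=+5,dy=-6->D
Step 2: C = 7, D = 8, total pairs = 15.
Step 3: tau = (C - D)/(n(n-1)/2) = (7 - 8)/15 = -0.066667.
Step 4: Exact two-sided p-value (enumerate n! = 720 permutations of y under H0): p = 1.000000.
Step 5: alpha = 0.1. fail to reject H0.

tau_b = -0.0667 (C=7, D=8), p = 1.000000, fail to reject H0.


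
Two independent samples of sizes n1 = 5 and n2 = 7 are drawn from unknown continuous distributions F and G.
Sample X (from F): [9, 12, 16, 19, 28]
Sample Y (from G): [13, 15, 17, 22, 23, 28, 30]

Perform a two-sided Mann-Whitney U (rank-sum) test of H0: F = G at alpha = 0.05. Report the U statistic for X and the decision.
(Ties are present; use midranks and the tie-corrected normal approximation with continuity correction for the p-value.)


Step 1: Combine and sort all 12 observations; assign midranks.
sorted (value, group): (9,X), (12,X), (13,Y), (15,Y), (16,X), (17,Y), (19,X), (22,Y), (23,Y), (28,X), (28,Y), (30,Y)
ranks: 9->1, 12->2, 13->3, 15->4, 16->5, 17->6, 19->7, 22->8, 23->9, 28->10.5, 28->10.5, 30->12
Step 2: Rank sum for X: R1 = 1 + 2 + 5 + 7 + 10.5 = 25.5.
Step 3: U_X = R1 - n1(n1+1)/2 = 25.5 - 5*6/2 = 25.5 - 15 = 10.5.
       U_Y = n1*n2 - U_X = 35 - 10.5 = 24.5.
Step 4: Ties are present, so use the tie-corrected normal approximation (with continuity correction) for the p-value.
Step 5: p-value = 0.290307; compare to alpha = 0.05. fail to reject H0.

U_X = 10.5, p = 0.290307, fail to reject H0 at alpha = 0.05.


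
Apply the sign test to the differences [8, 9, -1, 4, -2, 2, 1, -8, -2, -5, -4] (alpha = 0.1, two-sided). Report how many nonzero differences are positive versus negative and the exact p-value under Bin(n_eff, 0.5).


Step 1: Discard zero differences. Original n = 11; n_eff = number of nonzero differences = 11.
Nonzero differences (with sign): +8, +9, -1, +4, -2, +2, +1, -8, -2, -5, -4
Step 2: Count signs: positive = 5, negative = 6.
Step 3: Under H0: P(positive) = 0.5, so the number of positives S ~ Bin(11, 0.5).
Step 4: Two-sided exact p-value = sum of Bin(11,0.5) probabilities at or below the observed probability = 1.000000.
Step 5: alpha = 0.1. fail to reject H0.

n_eff = 11, pos = 5, neg = 6, p = 1.000000, fail to reject H0.


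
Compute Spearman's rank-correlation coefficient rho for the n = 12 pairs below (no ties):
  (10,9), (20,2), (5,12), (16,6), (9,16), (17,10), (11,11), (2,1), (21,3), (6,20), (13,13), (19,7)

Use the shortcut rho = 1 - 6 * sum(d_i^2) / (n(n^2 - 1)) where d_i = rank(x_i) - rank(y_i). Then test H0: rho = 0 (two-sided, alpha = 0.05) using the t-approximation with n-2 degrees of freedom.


Step 1: Rank x and y separately (midranks; no ties here).
rank(x): 10->5, 20->11, 5->2, 16->8, 9->4, 17->9, 11->6, 2->1, 21->12, 6->3, 13->7, 19->10
rank(y): 9->6, 2->2, 12->9, 6->4, 16->11, 10->7, 11->8, 1->1, 3->3, 20->12, 13->10, 7->5
Step 2: d_i = R_x(i) - R_y(i); compute d_i^2.
  (5-6)^2=1, (11-2)^2=81, (2-9)^2=49, (8-4)^2=16, (4-11)^2=49, (9-7)^2=4, (6-8)^2=4, (1-1)^2=0, (12-3)^2=81, (3-12)^2=81, (7-10)^2=9, (10-5)^2=25
sum(d^2) = 400.
Step 3: rho = 1 - 6*400 / (12*(12^2 - 1)) = 1 - 2400/1716 = -0.398601.
Step 4: Under H0, t = rho * sqrt((n-2)/(1-rho^2)) = -1.3744 ~ t(10).
Step 5: Two-sided p-value from the t-distribution with 10 df = 0.199335.
Step 6: alpha = 0.05. fail to reject H0.

rho = -0.3986, p = 0.199335, fail to reject H0 at alpha = 0.05.


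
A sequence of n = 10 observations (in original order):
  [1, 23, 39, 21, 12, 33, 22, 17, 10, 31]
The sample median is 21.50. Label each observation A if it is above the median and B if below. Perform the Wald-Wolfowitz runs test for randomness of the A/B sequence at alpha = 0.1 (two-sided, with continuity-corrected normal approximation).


Step 1: Compute median = 21.50; label A = above, B = below.
Labels in order: BAABBAABBA  (n_A = 5, n_B = 5)
Step 2: Count runs R = 6.
Step 3: Under H0 (random ordering), E[R] = 2*n_A*n_B/(n_A+n_B) + 1 = 2*5*5/10 + 1 = 6.0000.
        Var[R] = 2*n_A*n_B*(2*n_A*n_B - n_A - n_B) / ((n_A+n_B)^2 * (n_A+n_B-1)) = 2000/900 = 2.2222.
        SD[R] = 1.4907.
Step 4: R = E[R], so z = 0 with no continuity correction.
Step 5: Two-sided p-value via normal approximation = 2*(1 - Phi(|z|)) = 1.000000.
Step 6: alpha = 0.1. fail to reject H0.

R = 6, z = 0.0000, p = 1.000000, fail to reject H0.


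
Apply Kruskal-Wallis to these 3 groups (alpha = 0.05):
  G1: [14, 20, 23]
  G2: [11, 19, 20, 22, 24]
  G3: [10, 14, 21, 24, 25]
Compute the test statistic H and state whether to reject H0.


Step 1: Combine all N = 13 observations and assign midranks.
sorted (value, group, rank): (10,G3,1), (11,G2,2), (14,G1,3.5), (14,G3,3.5), (19,G2,5), (20,G1,6.5), (20,G2,6.5), (21,G3,8), (22,G2,9), (23,G1,10), (24,G2,11.5), (24,G3,11.5), (25,G3,13)
Step 2: Sum ranks within each group.
R_1 = 20 (n_1 = 3)
R_2 = 34 (n_2 = 5)
R_3 = 37 (n_3 = 5)
Step 3: H = 12/(N(N+1)) * sum(R_i^2/n_i) - 3(N+1)
     = 12/(13*14) * (20^2/3 + 34^2/5 + 37^2/5) - 3*14
     = 0.065934 * 638.333 - 42
     = 0.087912.
Step 4: Ties present; correction factor C = 1 - 18/(13^3 - 13) = 0.991758. Corrected H = 0.087912 / 0.991758 = 0.088643.
Step 5: Under H0, H ~ chi^2(2); p-value = 0.956647.
Step 6: alpha = 0.05. fail to reject H0.

H = 0.0886, df = 2, p = 0.956647, fail to reject H0.


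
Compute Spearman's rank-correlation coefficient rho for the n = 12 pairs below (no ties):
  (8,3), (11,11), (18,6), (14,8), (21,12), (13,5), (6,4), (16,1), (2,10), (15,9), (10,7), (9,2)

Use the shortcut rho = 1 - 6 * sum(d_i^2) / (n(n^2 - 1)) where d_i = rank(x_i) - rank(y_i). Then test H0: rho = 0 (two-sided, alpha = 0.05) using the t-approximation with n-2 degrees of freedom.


Step 1: Rank x and y separately (midranks; no ties here).
rank(x): 8->3, 11->6, 18->11, 14->8, 21->12, 13->7, 6->2, 16->10, 2->1, 15->9, 10->5, 9->4
rank(y): 3->3, 11->11, 6->6, 8->8, 12->12, 5->5, 4->4, 1->1, 10->10, 9->9, 7->7, 2->2
Step 2: d_i = R_x(i) - R_y(i); compute d_i^2.
  (3-3)^2=0, (6-11)^2=25, (11-6)^2=25, (8-8)^2=0, (12-12)^2=0, (7-5)^2=4, (2-4)^2=4, (10-1)^2=81, (1-10)^2=81, (9-9)^2=0, (5-7)^2=4, (4-2)^2=4
sum(d^2) = 228.
Step 3: rho = 1 - 6*228 / (12*(12^2 - 1)) = 1 - 1368/1716 = 0.202797.
Step 4: Under H0, t = rho * sqrt((n-2)/(1-rho^2)) = 0.6549 ~ t(10).
Step 5: Two-sided p-value from the t-distribution with 10 df = 0.527302.
Step 6: alpha = 0.05. fail to reject H0.

rho = 0.2028, p = 0.527302, fail to reject H0 at alpha = 0.05.


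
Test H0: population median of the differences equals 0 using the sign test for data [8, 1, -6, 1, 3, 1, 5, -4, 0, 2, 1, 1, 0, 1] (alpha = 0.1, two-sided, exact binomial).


Step 1: Discard zero differences. Original n = 14; n_eff = number of nonzero differences = 12.
Nonzero differences (with sign): +8, +1, -6, +1, +3, +1, +5, -4, +2, +1, +1, +1
Step 2: Count signs: positive = 10, negative = 2.
Step 3: Under H0: P(positive) = 0.5, so the number of positives S ~ Bin(12, 0.5).
Step 4: Two-sided exact p-value = sum of Bin(12,0.5) probabilities at or below the observed probability = 0.038574.
Step 5: alpha = 0.1. reject H0.

n_eff = 12, pos = 10, neg = 2, p = 0.038574, reject H0.


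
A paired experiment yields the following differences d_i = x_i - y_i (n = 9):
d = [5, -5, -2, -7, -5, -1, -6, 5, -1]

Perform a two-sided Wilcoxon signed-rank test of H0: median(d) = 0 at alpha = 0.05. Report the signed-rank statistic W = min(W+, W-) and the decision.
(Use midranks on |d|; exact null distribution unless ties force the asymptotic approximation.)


Step 1: Drop any zero differences (none here) and take |d_i|.
|d| = [5, 5, 2, 7, 5, 1, 6, 5, 1]
Step 2: Midrank |d_i| (ties get averaged ranks).
ranks: |5|->5.5, |5|->5.5, |2|->3, |7|->9, |5|->5.5, |1|->1.5, |6|->8, |5|->5.5, |1|->1.5
Step 3: Attach original signs; sum ranks with positive sign and with negative sign.
W+ = 5.5 + 5.5 = 11
W- = 5.5 + 3 + 9 + 5.5 + 1.5 + 8 + 1.5 = 34
(Check: W+ + W- = 45 should equal n(n+1)/2 = 45.)
Step 4: Test statistic W = min(W+, W-) = 11.
Step 5: Ties in |d|, so use the tie-corrected normal approximation.
        E[W] = n(n+1)/4 = 9*10/4 = 22.5.
        Tie groups: |d|=1 (t=2), |d|=5 (t=4); sum(t^3 - t) = 66.
        Var[W] = n(n+1)(2n+1)/24 - sum(t^3-t)/48 = 1710/24 - 66/48 = 69.875.
        z = (W - E[W]) / sqrt(Var[W]) = (11 - 22.5) / 8.3591 = -1.3757.
        Two-sided p = 2*Phi(z) = 0.168902.
Step 6: alpha = 0.05. fail to reject H0.

W+ = 11, W- = 34, W = min = 11, p = 0.168902, fail to reject H0.


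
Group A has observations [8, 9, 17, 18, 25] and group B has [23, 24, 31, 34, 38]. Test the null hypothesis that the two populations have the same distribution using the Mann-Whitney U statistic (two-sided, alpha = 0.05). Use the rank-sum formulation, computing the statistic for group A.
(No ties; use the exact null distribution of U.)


Step 1: Combine and sort all 10 observations; assign midranks.
sorted (value, group): (8,X), (9,X), (17,X), (18,X), (23,Y), (24,Y), (25,X), (31,Y), (34,Y), (38,Y)
ranks: 8->1, 9->2, 17->3, 18->4, 23->5, 24->6, 25->7, 31->8, 34->9, 38->10
Step 2: Rank sum for X: R1 = 1 + 2 + 3 + 4 + 7 = 17.
Step 3: U_X = R1 - n1(n1+1)/2 = 17 - 5*6/2 = 17 - 15 = 2.
       U_Y = n1*n2 - U_X = 25 - 2 = 23.
Step 4: No ties, so the exact null distribution of U (based on enumerating the C(10,5) = 252 equally likely rank assignments) gives the two-sided p-value.
Step 5: p-value = 0.031746; compare to alpha = 0.05. reject H0.

U_X = 2, p = 0.031746, reject H0 at alpha = 0.05.


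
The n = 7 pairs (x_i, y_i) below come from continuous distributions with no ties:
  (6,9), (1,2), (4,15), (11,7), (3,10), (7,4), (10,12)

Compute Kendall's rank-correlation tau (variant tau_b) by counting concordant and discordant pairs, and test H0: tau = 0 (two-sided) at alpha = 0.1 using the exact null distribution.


Step 1: Enumerate the 21 unordered pairs (i,j) with i<j and classify each by sign(x_j-x_i) * sign(y_j-y_i).
  (1,2):dx=-5,dy=-7->C; (1,3):dx=-2,dy=+6->D; (1,4):dx=+5,dy=-2->D; (1,5):dx=-3,dy=+1->D
  (1,6):dx=+1,dy=-5->D; (1,7):dx=+4,dy=+3->C; (2,3):dx=+3,dy=+13->C; (2,4):dx=+10,dy=+5->C
  (2,5):dx=+2,dy=+8->C; (2,6):dx=+6,dy=+2->C; (2,7):dx=+9,dy=+10->C; (3,4):dx=+7,dy=-8->D
  (3,5):dx=-1,dy=-5->C; (3,6):dx=+3,dy=-11->D; (3,7):dx=+6,dy=-3->D; (4,5):dx=-8,dy=+3->D
  (4,6):dx=-4,dy=-3->C; (4,7):dx=-1,dy=+5->D; (5,6):dx=+4,dy=-6->D; (5,7):dx=+7,dy=+2->C
  (6,7):dx=+3,dy=+8->C
Step 2: C = 11, D = 10, total pairs = 21.
Step 3: tau = (C - D)/(n(n-1)/2) = (11 - 10)/21 = 0.047619.
Step 4: Exact two-sided p-value (enumerate n! = 5040 permutations of y under H0): p = 1.000000.
Step 5: alpha = 0.1. fail to reject H0.

tau_b = 0.0476 (C=11, D=10), p = 1.000000, fail to reject H0.


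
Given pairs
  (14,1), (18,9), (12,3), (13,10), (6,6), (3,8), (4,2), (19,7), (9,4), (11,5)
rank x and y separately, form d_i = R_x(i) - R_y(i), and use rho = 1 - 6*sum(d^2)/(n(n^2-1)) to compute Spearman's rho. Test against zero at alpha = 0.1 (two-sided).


Step 1: Rank x and y separately (midranks; no ties here).
rank(x): 14->8, 18->9, 12->6, 13->7, 6->3, 3->1, 4->2, 19->10, 9->4, 11->5
rank(y): 1->1, 9->9, 3->3, 10->10, 6->6, 8->8, 2->2, 7->7, 4->4, 5->5
Step 2: d_i = R_x(i) - R_y(i); compute d_i^2.
  (8-1)^2=49, (9-9)^2=0, (6-3)^2=9, (7-10)^2=9, (3-6)^2=9, (1-8)^2=49, (2-2)^2=0, (10-7)^2=9, (4-4)^2=0, (5-5)^2=0
sum(d^2) = 134.
Step 3: rho = 1 - 6*134 / (10*(10^2 - 1)) = 1 - 804/990 = 0.187879.
Step 4: Under H0, t = rho * sqrt((n-2)/(1-rho^2)) = 0.5410 ~ t(8).
Step 5: Two-sided p-value from the t-distribution with 8 df = 0.603218.
Step 6: alpha = 0.1. fail to reject H0.

rho = 0.1879, p = 0.603218, fail to reject H0 at alpha = 0.1.


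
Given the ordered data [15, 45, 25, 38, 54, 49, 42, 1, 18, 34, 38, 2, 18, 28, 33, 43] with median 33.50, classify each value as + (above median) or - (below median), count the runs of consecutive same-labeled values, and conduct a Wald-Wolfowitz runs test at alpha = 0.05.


Step 1: Compute median = 33.50; label A = above, B = below.
Labels in order: BABAAAABBAABBBBA  (n_A = 8, n_B = 8)
Step 2: Count runs R = 8.
Step 3: Under H0 (random ordering), E[R] = 2*n_A*n_B/(n_A+n_B) + 1 = 2*8*8/16 + 1 = 9.0000.
        Var[R] = 2*n_A*n_B*(2*n_A*n_B - n_A - n_B) / ((n_A+n_B)^2 * (n_A+n_B-1)) = 14336/3840 = 3.7333.
        SD[R] = 1.9322.
Step 4: Continuity-corrected z = (R + 0.5 - E[R]) / SD[R] = (8 + 0.5 - 9.0000) / 1.9322 = -0.2588.
Step 5: Two-sided p-value via normal approximation = 2*(1 - Phi(|z|)) = 0.795809.
Step 6: alpha = 0.05. fail to reject H0.

R = 8, z = -0.2588, p = 0.795809, fail to reject H0.


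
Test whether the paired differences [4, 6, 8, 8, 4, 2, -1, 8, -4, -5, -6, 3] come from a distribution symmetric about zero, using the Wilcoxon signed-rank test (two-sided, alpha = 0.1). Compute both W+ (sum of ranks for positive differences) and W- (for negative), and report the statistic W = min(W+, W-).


Step 1: Drop any zero differences (none here) and take |d_i|.
|d| = [4, 6, 8, 8, 4, 2, 1, 8, 4, 5, 6, 3]
Step 2: Midrank |d_i| (ties get averaged ranks).
ranks: |4|->5, |6|->8.5, |8|->11, |8|->11, |4|->5, |2|->2, |1|->1, |8|->11, |4|->5, |5|->7, |6|->8.5, |3|->3
Step 3: Attach original signs; sum ranks with positive sign and with negative sign.
W+ = 5 + 8.5 + 11 + 11 + 5 + 2 + 11 + 3 = 56.5
W- = 1 + 5 + 7 + 8.5 = 21.5
(Check: W+ + W- = 78 should equal n(n+1)/2 = 78.)
Step 4: Test statistic W = min(W+, W-) = 21.5.
Step 5: Ties in |d|, so use the tie-corrected normal approximation.
        E[W] = n(n+1)/4 = 12*13/4 = 39.
        Tie groups: |d|=4 (t=3), |d|=6 (t=2), |d|=8 (t=3); sum(t^3 - t) = 54.
        Var[W] = n(n+1)(2n+1)/24 - sum(t^3-t)/48 = 3900/24 - 54/48 = 161.375.
        z = (W - E[W]) / sqrt(Var[W]) = (21.5 - 39) / 12.7033 = -1.3776.
        Two-sided p = 2*Phi(z) = 0.168330.
Step 6: alpha = 0.1. fail to reject H0.

W+ = 56.5, W- = 21.5, W = min = 21.5, p = 0.168330, fail to reject H0.


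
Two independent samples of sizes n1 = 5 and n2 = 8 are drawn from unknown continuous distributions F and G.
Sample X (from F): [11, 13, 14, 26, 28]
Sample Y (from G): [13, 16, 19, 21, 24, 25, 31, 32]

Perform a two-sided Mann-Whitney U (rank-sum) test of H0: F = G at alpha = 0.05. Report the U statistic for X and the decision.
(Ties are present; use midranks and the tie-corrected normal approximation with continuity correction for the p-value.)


Step 1: Combine and sort all 13 observations; assign midranks.
sorted (value, group): (11,X), (13,X), (13,Y), (14,X), (16,Y), (19,Y), (21,Y), (24,Y), (25,Y), (26,X), (28,X), (31,Y), (32,Y)
ranks: 11->1, 13->2.5, 13->2.5, 14->4, 16->5, 19->6, 21->7, 24->8, 25->9, 26->10, 28->11, 31->12, 32->13
Step 2: Rank sum for X: R1 = 1 + 2.5 + 4 + 10 + 11 = 28.5.
Step 3: U_X = R1 - n1(n1+1)/2 = 28.5 - 5*6/2 = 28.5 - 15 = 13.5.
       U_Y = n1*n2 - U_X = 40 - 13.5 = 26.5.
Step 4: Ties are present, so use the tie-corrected normal approximation (with continuity correction) for the p-value.
Step 5: p-value = 0.379120; compare to alpha = 0.05. fail to reject H0.

U_X = 13.5, p = 0.379120, fail to reject H0 at alpha = 0.05.


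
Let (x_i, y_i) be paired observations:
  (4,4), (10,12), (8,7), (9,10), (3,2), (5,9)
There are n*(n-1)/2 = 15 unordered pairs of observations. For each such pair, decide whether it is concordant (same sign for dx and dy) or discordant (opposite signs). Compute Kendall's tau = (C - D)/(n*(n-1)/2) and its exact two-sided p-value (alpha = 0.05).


Step 1: Enumerate the 15 unordered pairs (i,j) with i<j and classify each by sign(x_j-x_i) * sign(y_j-y_i).
  (1,2):dx=+6,dy=+8->C; (1,3):dx=+4,dy=+3->C; (1,4):dx=+5,dy=+6->C; (1,5):dx=-1,dy=-2->C
  (1,6):dx=+1,dy=+5->C; (2,3):dx=-2,dy=-5->C; (2,4):dx=-1,dy=-2->C; (2,5):dx=-7,dy=-10->C
  (2,6):dx=-5,dy=-3->C; (3,4):dx=+1,dy=+3->C; (3,5):dx=-5,dy=-5->C; (3,6):dx=-3,dy=+2->D
  (4,5):dx=-6,dy=-8->C; (4,6):dx=-4,dy=-1->C; (5,6):dx=+2,dy=+7->C
Step 2: C = 14, D = 1, total pairs = 15.
Step 3: tau = (C - D)/(n(n-1)/2) = (14 - 1)/15 = 0.866667.
Step 4: Exact two-sided p-value (enumerate n! = 720 permutations of y under H0): p = 0.016667.
Step 5: alpha = 0.05. reject H0.

tau_b = 0.8667 (C=14, D=1), p = 0.016667, reject H0.


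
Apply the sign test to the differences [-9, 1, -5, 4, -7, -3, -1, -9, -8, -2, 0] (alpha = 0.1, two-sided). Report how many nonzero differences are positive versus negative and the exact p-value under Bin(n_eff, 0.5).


Step 1: Discard zero differences. Original n = 11; n_eff = number of nonzero differences = 10.
Nonzero differences (with sign): -9, +1, -5, +4, -7, -3, -1, -9, -8, -2
Step 2: Count signs: positive = 2, negative = 8.
Step 3: Under H0: P(positive) = 0.5, so the number of positives S ~ Bin(10, 0.5).
Step 4: Two-sided exact p-value = sum of Bin(10,0.5) probabilities at or below the observed probability = 0.109375.
Step 5: alpha = 0.1. fail to reject H0.

n_eff = 10, pos = 2, neg = 8, p = 0.109375, fail to reject H0.


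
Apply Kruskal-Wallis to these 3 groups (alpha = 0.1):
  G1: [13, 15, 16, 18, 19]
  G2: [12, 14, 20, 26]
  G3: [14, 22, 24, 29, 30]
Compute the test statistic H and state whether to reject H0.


Step 1: Combine all N = 14 observations and assign midranks.
sorted (value, group, rank): (12,G2,1), (13,G1,2), (14,G2,3.5), (14,G3,3.5), (15,G1,5), (16,G1,6), (18,G1,7), (19,G1,8), (20,G2,9), (22,G3,10), (24,G3,11), (26,G2,12), (29,G3,13), (30,G3,14)
Step 2: Sum ranks within each group.
R_1 = 28 (n_1 = 5)
R_2 = 25.5 (n_2 = 4)
R_3 = 51.5 (n_3 = 5)
Step 3: H = 12/(N(N+1)) * sum(R_i^2/n_i) - 3(N+1)
     = 12/(14*15) * (28^2/5 + 25.5^2/4 + 51.5^2/5) - 3*15
     = 0.057143 * 849.812 - 45
     = 3.560714.
Step 4: Ties present; correction factor C = 1 - 6/(14^3 - 14) = 0.997802. Corrected H = 3.560714 / 0.997802 = 3.568557.
Step 5: Under H0, H ~ chi^2(2); p-value = 0.167918.
Step 6: alpha = 0.1. fail to reject H0.

H = 3.5686, df = 2, p = 0.167918, fail to reject H0.


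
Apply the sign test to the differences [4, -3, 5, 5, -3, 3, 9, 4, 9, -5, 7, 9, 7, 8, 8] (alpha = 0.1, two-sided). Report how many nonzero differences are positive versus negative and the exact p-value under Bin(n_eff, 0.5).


Step 1: Discard zero differences. Original n = 15; n_eff = number of nonzero differences = 15.
Nonzero differences (with sign): +4, -3, +5, +5, -3, +3, +9, +4, +9, -5, +7, +9, +7, +8, +8
Step 2: Count signs: positive = 12, negative = 3.
Step 3: Under H0: P(positive) = 0.5, so the number of positives S ~ Bin(15, 0.5).
Step 4: Two-sided exact p-value = sum of Bin(15,0.5) probabilities at or below the observed probability = 0.035156.
Step 5: alpha = 0.1. reject H0.

n_eff = 15, pos = 12, neg = 3, p = 0.035156, reject H0.


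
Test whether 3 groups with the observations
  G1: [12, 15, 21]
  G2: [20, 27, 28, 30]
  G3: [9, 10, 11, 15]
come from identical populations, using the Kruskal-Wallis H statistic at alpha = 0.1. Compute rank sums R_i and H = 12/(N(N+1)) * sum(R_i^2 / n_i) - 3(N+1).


Step 1: Combine all N = 11 observations and assign midranks.
sorted (value, group, rank): (9,G3,1), (10,G3,2), (11,G3,3), (12,G1,4), (15,G1,5.5), (15,G3,5.5), (20,G2,7), (21,G1,8), (27,G2,9), (28,G2,10), (30,G2,11)
Step 2: Sum ranks within each group.
R_1 = 17.5 (n_1 = 3)
R_2 = 37 (n_2 = 4)
R_3 = 11.5 (n_3 = 4)
Step 3: H = 12/(N(N+1)) * sum(R_i^2/n_i) - 3(N+1)
     = 12/(11*12) * (17.5^2/3 + 37^2/4 + 11.5^2/4) - 3*12
     = 0.090909 * 477.396 - 36
     = 7.399621.
Step 4: Ties present; correction factor C = 1 - 6/(11^3 - 11) = 0.995455. Corrected H = 7.399621 / 0.995455 = 7.433409.
Step 5: Under H0, H ~ chi^2(2); p-value = 0.024314.
Step 6: alpha = 0.1. reject H0.

H = 7.4334, df = 2, p = 0.024314, reject H0.
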